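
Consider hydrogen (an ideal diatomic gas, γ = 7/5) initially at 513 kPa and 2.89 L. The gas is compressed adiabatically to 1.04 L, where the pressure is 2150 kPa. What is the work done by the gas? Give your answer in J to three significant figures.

Adiabatic: W = (P₁V₁ − P₂V₂)/(γ − 1) with γ = 7/5.
P₁V₁ = 1483 J, P₂V₂ = 2236 J.
W = (1483 − 2236) / 0.4 = -1884 J.

W ≈ -1880 J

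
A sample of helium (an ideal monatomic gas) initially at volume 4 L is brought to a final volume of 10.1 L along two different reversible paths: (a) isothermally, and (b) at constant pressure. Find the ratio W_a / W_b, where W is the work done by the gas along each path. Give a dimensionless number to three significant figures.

W_a / W_b ≈ 0.607

Path (a) isothermal: W = P₁V₁ ln(V₂/V₁) → W_a/(P₁V₁) = 0.9262.
Path (b) isobaric: W = P₁(V₂ − V₁) → W_b/(P₁V₁) = 1.525.
W_a / W_b = 0.9262 / 1.525 = 0.6074.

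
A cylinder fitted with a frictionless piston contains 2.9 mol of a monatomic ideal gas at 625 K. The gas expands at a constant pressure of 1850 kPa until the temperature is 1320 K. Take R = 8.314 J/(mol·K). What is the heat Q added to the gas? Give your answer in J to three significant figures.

Q ≈ 41900 J

Isobaric: W = nRΔT = (2.9)(8.314)(695) = 16757 J.
ΔU = nCᵥΔT with Cᵥ = 3R/2: ΔU = (2.9)(12.47)(695) = 25135 J.
Q = ΔU + W = 25135 + 16757 = 41892 J.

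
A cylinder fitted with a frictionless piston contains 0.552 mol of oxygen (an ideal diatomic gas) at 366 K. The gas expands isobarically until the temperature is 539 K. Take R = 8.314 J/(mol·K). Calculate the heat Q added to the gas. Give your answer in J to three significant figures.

Q ≈ 2780 J

Isobaric: W = nRΔT = (0.552)(8.314)(173) = 794 J.
ΔU = nCᵥΔT with Cᵥ = 5R/2: ΔU = (0.552)(20.79)(173) = 1985 J.
Q = ΔU + W = 1985 + 794 = 2779 J.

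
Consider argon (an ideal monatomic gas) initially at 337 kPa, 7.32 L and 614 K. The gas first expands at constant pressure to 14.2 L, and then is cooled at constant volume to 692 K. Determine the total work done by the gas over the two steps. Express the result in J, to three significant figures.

W_total ≈ 2320 J

Step 1 (isobaric): W = PΔV = (337 kPa)(14.2 − 7.32 L) = 2319 J.
Step 2 (isochoric): W = 0 (constant volume).
W_total = 2319 + 0 = 2319 J.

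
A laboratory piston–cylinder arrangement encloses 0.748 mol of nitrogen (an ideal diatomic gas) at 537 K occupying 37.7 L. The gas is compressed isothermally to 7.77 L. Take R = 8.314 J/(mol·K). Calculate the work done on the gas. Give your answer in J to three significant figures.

Isothermal: W = nRT ln(V₂/V₁).
W = (0.748)(8.314)(537) × ln(7.77/37.7)
  = 3340 × -1.579
W_by_gas = -5274 J; work on gas = −W_by = 5274 J.

W ≈ 5270 J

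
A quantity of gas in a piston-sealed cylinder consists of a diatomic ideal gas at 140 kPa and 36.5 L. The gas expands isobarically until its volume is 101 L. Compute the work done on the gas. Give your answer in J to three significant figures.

Isobaric: W = P ΔV.
W = (140 kPa)(101 − 36.5 L) = (140)(64.5) = 9030 J.
Work on gas = −W_by = -9030 J.

W ≈ -9030 J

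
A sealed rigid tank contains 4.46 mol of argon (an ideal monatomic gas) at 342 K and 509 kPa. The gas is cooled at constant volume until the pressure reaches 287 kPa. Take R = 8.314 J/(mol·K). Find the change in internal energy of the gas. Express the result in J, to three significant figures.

ΔU ≈ -8300 J

Constant volume ⇒ W = 0, so Q = ΔU = nCᵥΔT with Cᵥ = 3R/2 = 12.47 J/(mol·K).
At constant V, T₂/T₁ = P₂/P₁ ⇒ ΔT = T₁(P₂/P₁ − 1) = 342·(287/509 − 1) = -149.2 K.
ΔU = (4.46)(12.47)(-149.2) = -8297 J.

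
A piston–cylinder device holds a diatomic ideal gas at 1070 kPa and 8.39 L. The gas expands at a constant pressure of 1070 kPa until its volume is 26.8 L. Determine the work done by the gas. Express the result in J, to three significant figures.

W ≈ 19700 J

Isobaric: W = P ΔV.
W = (1070 kPa)(26.8 − 8.39 L) = (1070)(18.41) = 19699 J.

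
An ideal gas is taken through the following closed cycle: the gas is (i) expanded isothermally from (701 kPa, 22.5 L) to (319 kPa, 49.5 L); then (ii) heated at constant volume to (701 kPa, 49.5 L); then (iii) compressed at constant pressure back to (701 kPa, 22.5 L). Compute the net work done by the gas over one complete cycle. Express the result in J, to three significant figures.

W_net ≈ -6490 J

Leg (i): W = PᵢVᵢ ln(V_f/Vᵢ) = (15772) ln(49.5/22.5) = 12436 J.
Leg (ii): W = 0.
Leg (iii): W = PΔV = (701)(22.5 − 49.5) = -18927 J.
W_net = 12436 − 18927 = -6491 J.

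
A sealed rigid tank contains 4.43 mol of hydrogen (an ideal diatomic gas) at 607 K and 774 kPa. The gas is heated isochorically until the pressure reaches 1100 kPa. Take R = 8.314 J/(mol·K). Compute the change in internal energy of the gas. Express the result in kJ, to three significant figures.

Constant volume ⇒ W = 0, so Q = ΔU = nCᵥΔT with Cᵥ = 5R/2 = 20.79 J/(mol·K).
At constant V, T₂/T₁ = P₂/P₁ ⇒ ΔT = T₁(P₂/P₁ − 1) = 607·(1100/774 − 1) = 255.7 K.
ΔU = (4.43)(20.79)(255.7) = 23541 J.

ΔU ≈ 23.5 kJ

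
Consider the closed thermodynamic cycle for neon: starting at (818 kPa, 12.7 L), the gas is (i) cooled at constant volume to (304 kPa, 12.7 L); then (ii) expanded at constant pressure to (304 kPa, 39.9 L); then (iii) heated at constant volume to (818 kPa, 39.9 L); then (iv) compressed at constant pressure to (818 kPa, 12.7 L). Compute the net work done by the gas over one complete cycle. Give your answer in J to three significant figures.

Constant-volume legs do no work.
W(ii) = (304)(39.9 − 12.7) = 8269 J; W(iv) = (818)(12.7 − 39.9) = -22250 J.
W_net = 8269 − 22250 = -13981 J (the counter-clockwise enclosed area).

W_net ≈ -14000 J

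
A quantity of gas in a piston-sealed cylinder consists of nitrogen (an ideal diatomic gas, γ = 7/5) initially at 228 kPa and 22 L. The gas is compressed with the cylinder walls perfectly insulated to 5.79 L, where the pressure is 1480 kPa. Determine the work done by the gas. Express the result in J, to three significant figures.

Adiabatic: W = (P₁V₁ − P₂V₂)/(γ − 1) with γ = 7/5.
P₁V₁ = 5016 J, P₂V₂ = 8569 J.
W = (5016 − 8569) / 0.4 = -8883 J.

W ≈ -8880 J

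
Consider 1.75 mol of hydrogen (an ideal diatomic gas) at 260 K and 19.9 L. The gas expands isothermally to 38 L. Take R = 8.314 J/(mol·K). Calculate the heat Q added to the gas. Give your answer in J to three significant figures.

Q ≈ 2450 J

Isothermal ⇒ ΔU = 0, so Q = W = nRT ln(V₂/V₁).
Q = (1.75)(8.314)(260) ln(38/19.9) = 3783 × 0.6469 = 2447 J.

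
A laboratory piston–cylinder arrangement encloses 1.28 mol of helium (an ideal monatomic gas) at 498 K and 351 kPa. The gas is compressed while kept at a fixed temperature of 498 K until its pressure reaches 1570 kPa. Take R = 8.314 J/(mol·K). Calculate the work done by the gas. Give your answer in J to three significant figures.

W ≈ -7940 J

Isothermal process: W = nRT ln(V₂/V₁) = nRT ln(P₁/P₂).
W = (1.28)(8.314)(498) × ln(351/1570)
  = 5300 × ln(0.2236) = 5300 × -1.498
W_by_gas = -7939 J.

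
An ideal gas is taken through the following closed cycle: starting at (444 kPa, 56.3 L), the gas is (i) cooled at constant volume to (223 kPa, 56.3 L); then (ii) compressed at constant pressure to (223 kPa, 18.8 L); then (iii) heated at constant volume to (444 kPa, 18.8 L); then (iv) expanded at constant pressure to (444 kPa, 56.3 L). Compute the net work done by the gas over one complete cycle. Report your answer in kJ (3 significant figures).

W_net ≈ 8.29 kJ

Constant-volume legs do no work.
W(ii) = (223)(18.8 − 56.3) = -8362 J; W(iv) = (444)(56.3 − 18.8) = 16650 J.
W_net = -8362 + 16650 = 8288 J (the clockwise enclosed area).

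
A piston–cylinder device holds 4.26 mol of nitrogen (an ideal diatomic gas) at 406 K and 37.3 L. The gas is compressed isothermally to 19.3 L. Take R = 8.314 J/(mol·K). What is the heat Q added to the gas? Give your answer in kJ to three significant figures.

Q ≈ -9.47 kJ

Isothermal ⇒ ΔU = 0, so Q = W = nRT ln(V₂/V₁).
Q = (4.26)(8.314)(406) ln(19.3/37.3) = 14380 × -0.6589 = -9475 J.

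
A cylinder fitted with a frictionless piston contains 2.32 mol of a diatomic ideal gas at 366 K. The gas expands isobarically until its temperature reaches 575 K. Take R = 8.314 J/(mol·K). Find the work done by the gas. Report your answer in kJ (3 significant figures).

W ≈ 4.03 kJ

Isobaric: W = P ΔV = nR ΔT.
W = (2.32)(8.314)(575 − 366) = 4031 J.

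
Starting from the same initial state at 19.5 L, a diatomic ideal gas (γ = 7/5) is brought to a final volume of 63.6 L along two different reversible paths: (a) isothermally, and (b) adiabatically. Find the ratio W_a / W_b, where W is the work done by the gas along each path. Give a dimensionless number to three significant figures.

W_a / W_b ≈ 1.26

Path (a) isothermal: W = P₁V₁ ln(V₂/V₁) → W_a/(P₁V₁) = 1.182.
Path (b) adiabatic: W = P₁V₁(1 − (V₁/V₂)^(γ−1))/(γ−1) → W_b/(P₁V₁) = 0.942.
W_a / W_b = 1.182 / 0.942 = 1.255.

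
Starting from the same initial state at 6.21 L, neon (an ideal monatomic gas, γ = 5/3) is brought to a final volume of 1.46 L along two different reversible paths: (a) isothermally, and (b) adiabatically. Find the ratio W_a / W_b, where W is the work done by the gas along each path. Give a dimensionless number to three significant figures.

Path (a) isothermal: W = P₁V₁ ln(V₂/V₁) → W_a/(P₁V₁) = -1.448.
Path (b) adiabatic: W = P₁V₁(1 − (V₁/V₂)^(γ−1))/(γ−1) → W_b/(P₁V₁) = -2.438.
W_a / W_b = -1.448 / -2.438 = 0.5939.

W_a / W_b ≈ 0.594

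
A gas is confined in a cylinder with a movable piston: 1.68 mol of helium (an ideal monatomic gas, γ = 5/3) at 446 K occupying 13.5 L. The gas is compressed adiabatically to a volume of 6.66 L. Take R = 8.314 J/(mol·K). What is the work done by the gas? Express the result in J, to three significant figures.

Adiabatic: TV^(γ−1) = const with γ = 5/3.
T₂ = T₁ (V₁/V₂)^(γ−1) = 446 × (13.5/6.66)^0.667 = 446 × 1.602 = 714.3 K.
W_by = nCᵥ(T₁ − T₂) = (1.68)(12.47)(446 − 714.3) = -5622 J.

W ≈ -5620 J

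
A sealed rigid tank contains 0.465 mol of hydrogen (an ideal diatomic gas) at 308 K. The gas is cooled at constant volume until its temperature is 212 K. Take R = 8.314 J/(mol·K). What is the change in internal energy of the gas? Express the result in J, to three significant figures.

ΔU ≈ -928 J

Constant volume ⇒ W = 0, so Q = ΔU = nCᵥΔT with Cᵥ = 5R/2 = 20.79 J/(mol·K).
ΔU = (0.465)(20.79)(212 − 308) = -927.8 J.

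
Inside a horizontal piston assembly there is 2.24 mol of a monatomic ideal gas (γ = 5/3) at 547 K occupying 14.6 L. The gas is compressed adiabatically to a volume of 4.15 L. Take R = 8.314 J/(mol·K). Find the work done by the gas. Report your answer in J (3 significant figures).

Adiabatic: TV^(γ−1) = const with γ = 5/3.
T₂ = T₁ (V₁/V₂)^(γ−1) = 547 × (14.6/4.15)^0.667 = 547 × 2.313 = 1265 K.
W_by = nCᵥ(T₁ − T₂) = (2.24)(12.47)(547 − 1265) = -20065 J.

W ≈ -20100 J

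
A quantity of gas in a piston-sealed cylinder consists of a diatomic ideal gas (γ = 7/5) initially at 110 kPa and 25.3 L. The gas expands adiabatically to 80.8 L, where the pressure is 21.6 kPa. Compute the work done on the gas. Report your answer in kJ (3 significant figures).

W ≈ -2.59 kJ

Adiabatic: W = (P₁V₁ − P₂V₂)/(γ − 1) with γ = 7/5.
P₁V₁ = 2783 J, P₂V₂ = 1745 J.
W = (2783 − 1745) / 0.4 = 2594 J.
Work on gas = −W_by = -2594 J.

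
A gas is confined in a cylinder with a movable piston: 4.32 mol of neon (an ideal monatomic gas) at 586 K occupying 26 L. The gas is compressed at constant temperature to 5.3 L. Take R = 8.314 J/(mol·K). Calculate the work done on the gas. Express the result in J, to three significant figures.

Isothermal: W = nRT ln(V₂/V₁).
W = (4.32)(8.314)(586) × ln(5.3/26)
  = 21047 × -1.59
W_by_gas = -33473 J; work on gas = −W_by = 33473 J.

W ≈ 33500 J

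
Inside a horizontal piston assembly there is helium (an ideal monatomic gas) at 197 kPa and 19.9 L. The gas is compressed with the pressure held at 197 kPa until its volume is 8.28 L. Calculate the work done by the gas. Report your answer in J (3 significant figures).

Isobaric: W = P ΔV.
W = (197 kPa)(8.28 − 19.9 L) = (197)(-11.62) = -2289 J.

W ≈ -2290 J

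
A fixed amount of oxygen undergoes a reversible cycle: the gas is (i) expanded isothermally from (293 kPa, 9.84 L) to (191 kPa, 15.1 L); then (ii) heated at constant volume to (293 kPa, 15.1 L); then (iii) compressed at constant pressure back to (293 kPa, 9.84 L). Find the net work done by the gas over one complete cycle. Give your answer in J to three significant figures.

Leg (i): W = PᵢVᵢ ln(V_f/Vᵢ) = (2883) ln(15.1/9.84) = 1235 J.
Leg (ii): W = 0.
Leg (iii): W = PΔV = (293)(9.84 − 15.1) = -1541 J.
W_net = 1235 − 1541 = -306.5 J.

W_net ≈ -307 J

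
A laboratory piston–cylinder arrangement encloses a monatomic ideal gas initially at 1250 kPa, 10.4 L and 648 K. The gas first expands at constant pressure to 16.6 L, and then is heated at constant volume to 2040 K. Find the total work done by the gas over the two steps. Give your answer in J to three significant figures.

W_total ≈ 7750 J

Step 1 (isobaric): W = PΔV = (1250 kPa)(16.6 − 10.4 L) = 7750 J.
Step 2 (isochoric): W = 0 (constant volume).
W_total = 7750 + 0 = 7750 J.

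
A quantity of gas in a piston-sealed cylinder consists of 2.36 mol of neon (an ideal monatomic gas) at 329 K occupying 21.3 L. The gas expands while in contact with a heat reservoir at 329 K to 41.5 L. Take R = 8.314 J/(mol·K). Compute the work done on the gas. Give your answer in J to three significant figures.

Isothermal: W = nRT ln(V₂/V₁).
W = (2.36)(8.314)(329) × ln(41.5/21.3)
  = 6455 × 0.667
W_by_gas = 4306 J; work on gas = −W_by = -4306 J.

W ≈ -4310 J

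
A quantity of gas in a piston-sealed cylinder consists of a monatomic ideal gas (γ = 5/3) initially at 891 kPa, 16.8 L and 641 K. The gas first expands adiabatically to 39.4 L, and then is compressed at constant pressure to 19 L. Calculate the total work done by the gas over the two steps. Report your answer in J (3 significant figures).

Step 1 (adiabatic): W = (P₁V₁ − P₂V₂)/(γ−1) = (14969 − 8480)/0.667 = 9733 J.
After step 1: P = 215.2 kPa, V = 39.4 L, T = 363.1 K.
Step 2 (isobaric): W = PΔV = (215.2 kPa)(19 − 39.4 L) = -4391 J.
W_total = 9733 − 4391 = 5343 J.

W_total ≈ 5340 J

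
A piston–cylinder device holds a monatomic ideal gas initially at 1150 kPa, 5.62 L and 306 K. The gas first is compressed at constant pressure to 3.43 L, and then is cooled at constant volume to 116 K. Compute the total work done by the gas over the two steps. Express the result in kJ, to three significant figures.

W_total ≈ -2.52 kJ

Step 1 (isobaric): W = PΔV = (1150 kPa)(3.43 − 5.62 L) = -2518 J.
Step 2 (isochoric): W = 0 (constant volume).
W_total = -2518 + 0 = -2518 J.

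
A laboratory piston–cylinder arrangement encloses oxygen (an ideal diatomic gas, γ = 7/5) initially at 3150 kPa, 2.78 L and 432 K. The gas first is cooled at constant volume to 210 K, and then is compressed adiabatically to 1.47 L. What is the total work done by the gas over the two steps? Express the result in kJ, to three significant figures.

W_total ≈ -3.09 kJ

Step 1 (isochoric): W = 0 (constant volume).
After step 1: P = 1531 kPa (V unchanged).
Step 2 (adiabatic): W = (P₁V₁ − P₂V₂)/(γ−1) = (4257 − 5493)/0.4 = -3089 J.
W_total = 0 − 3089 = -3089 J.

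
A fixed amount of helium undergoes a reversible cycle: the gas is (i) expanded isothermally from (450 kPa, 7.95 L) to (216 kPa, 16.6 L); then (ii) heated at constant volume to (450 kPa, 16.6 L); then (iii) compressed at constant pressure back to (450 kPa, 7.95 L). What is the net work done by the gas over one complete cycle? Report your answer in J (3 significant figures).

W_net ≈ -1260 J

Leg (i): W = PᵢVᵢ ln(V_f/Vᵢ) = (3578) ln(16.6/7.95) = 2634 J.
Leg (ii): W = 0.
Leg (iii): W = PΔV = (450)(7.95 − 16.6) = -3893 J.
W_net = 2634 − 3893 = -1259 J.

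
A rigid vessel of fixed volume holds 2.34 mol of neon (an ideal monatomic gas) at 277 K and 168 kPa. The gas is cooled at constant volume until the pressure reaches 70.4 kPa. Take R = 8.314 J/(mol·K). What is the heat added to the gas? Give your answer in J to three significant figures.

Q ≈ -4700 J

Constant volume ⇒ W = 0, so Q = ΔU = nCᵥΔT with Cᵥ = 3R/2 = 12.47 J/(mol·K).
At constant V, T₂/T₁ = P₂/P₁ ⇒ ΔT = T₁(P₂/P₁ − 1) = 277·(70.4/168 − 1) = -160.9 K.
ΔU = (2.34)(12.47)(-160.9) = -4696 J.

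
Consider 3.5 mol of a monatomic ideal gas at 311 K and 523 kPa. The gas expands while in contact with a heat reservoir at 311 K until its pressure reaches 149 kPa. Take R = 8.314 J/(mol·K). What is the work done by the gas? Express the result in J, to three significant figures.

Isothermal process: W = nRT ln(V₂/V₁) = nRT ln(P₁/P₂).
W = (3.5)(8.314)(311) × ln(523/149)
  = 9050 × ln(3.51) = 9050 × 1.256
W_by_gas = 11363 J.

W ≈ 11400 J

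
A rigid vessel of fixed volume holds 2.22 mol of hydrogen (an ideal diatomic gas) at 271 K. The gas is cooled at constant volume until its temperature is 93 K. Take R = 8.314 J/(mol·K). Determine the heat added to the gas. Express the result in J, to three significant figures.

Q ≈ -8210 J

Constant volume ⇒ W = 0, so Q = ΔU = nCᵥΔT with Cᵥ = 5R/2 = 20.79 J/(mol·K).
ΔU = (2.22)(20.79)(93 − 271) = -8213 J.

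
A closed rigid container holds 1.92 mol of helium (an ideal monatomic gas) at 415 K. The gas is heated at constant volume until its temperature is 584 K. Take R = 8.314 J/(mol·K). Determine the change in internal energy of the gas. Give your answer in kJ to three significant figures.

Constant volume ⇒ W = 0, so Q = ΔU = nCᵥΔT with Cᵥ = 3R/2 = 12.47 J/(mol·K).
ΔU = (1.92)(12.47)(584 − 415) = 4047 J.

ΔU ≈ 4.05 kJ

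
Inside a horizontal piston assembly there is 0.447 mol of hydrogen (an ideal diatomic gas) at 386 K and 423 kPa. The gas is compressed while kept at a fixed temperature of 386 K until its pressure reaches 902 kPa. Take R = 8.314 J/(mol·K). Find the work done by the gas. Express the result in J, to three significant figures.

W ≈ -1090 J

Isothermal process: W = nRT ln(V₂/V₁) = nRT ln(P₁/P₂).
W = (0.447)(8.314)(386) × ln(423/902)
  = 1435 × ln(0.469) = 1435 × -0.7572
W_by_gas = -1086 J.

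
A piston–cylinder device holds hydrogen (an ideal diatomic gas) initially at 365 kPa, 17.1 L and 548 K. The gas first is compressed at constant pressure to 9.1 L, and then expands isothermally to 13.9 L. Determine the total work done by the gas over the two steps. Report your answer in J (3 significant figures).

Step 1 (isobaric): W = PΔV = (365 kPa)(9.1 − 17.1 L) = -2920 J.
After step 1: P = 365 kPa, V = 9.1 L, T = 291.6 K.
Step 2 (isothermal): W = P₁V₁ ln(V₂/V₁) = (3322) ln(13.9/9.1) = 1407 J.
W_total = -2920 + 1407 = -1513 J.

W_total ≈ -1510 J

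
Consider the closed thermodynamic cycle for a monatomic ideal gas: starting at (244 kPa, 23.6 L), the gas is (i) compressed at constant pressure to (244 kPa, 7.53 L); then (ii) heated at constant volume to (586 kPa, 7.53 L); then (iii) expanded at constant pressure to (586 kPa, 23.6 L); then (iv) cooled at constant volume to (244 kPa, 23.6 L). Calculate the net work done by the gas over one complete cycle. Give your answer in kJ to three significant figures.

Constant-volume legs do no work.
W(i) = (244)(7.53 − 23.6) = -3921 J; W(iii) = (586)(23.6 − 7.53) = 9417 J.
W_net = -3921 + 9417 = 5496 J (the clockwise enclosed area).

W_net ≈ 5.50 kJ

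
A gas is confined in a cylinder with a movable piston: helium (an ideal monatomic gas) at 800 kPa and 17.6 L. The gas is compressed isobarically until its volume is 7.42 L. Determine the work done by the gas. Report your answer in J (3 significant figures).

W ≈ -8140 J

Isobaric: W = P ΔV.
W = (800 kPa)(7.42 − 17.6 L) = (800)(-10.18) = -8144 J.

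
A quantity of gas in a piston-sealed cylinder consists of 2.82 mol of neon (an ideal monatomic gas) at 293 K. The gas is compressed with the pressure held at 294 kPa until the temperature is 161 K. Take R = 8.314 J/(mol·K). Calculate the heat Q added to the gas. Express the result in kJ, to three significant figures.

Isobaric: W = nRΔT = (2.82)(8.314)(-132) = -3095 J.
ΔU = nCᵥΔT with Cᵥ = 3R/2: ΔU = (2.82)(12.47)(-132) = -4642 J.
Q = ΔU + W = -4642 − 3095 = -7737 J.

Q ≈ -7.74 kJ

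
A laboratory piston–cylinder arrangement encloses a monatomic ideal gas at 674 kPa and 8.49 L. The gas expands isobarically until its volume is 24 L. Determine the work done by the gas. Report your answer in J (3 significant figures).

Isobaric: W = P ΔV.
W = (674 kPa)(24 − 8.49 L) = (674)(15.51) = 10454 J.

W ≈ 10500 J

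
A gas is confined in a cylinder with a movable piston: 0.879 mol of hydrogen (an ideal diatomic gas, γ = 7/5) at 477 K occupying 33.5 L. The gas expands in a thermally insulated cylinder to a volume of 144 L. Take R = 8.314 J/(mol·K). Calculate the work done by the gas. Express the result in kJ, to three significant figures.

W ≈ 3.85 kJ

Adiabatic: TV^(γ−1) = const with γ = 7/5.
T₂ = T₁ (V₁/V₂)^(γ−1) = 477 × (33.5/144)^0.4 = 477 × 0.558 = 266.2 K.
W_by = nCᵥ(T₁ − T₂) = (0.879)(20.79)(477 − 266.2) = 3852 J.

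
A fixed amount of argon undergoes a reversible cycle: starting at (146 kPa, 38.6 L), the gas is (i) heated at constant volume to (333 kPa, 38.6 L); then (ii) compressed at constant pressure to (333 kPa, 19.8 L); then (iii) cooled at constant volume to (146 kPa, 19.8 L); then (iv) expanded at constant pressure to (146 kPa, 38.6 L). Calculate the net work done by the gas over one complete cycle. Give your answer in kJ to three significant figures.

Constant-volume legs do no work.
W(ii) = (333)(19.8 − 38.6) = -6260 J; W(iv) = (146)(38.6 − 19.8) = 2745 J.
W_net = -6260 + 2745 = -3516 J (the counter-clockwise enclosed area).

W_net ≈ -3.52 kJ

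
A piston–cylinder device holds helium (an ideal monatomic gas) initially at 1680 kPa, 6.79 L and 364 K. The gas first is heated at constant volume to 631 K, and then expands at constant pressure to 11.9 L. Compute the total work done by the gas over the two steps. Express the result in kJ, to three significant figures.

Step 1 (isochoric): W = 0 (constant volume).
After step 1: P = 2912 kPa (V unchanged).
Step 2 (isobaric): W = PΔV = (2912 kPa)(11.9 − 6.79 L) = 14882 J.
W_total = 0 + 14882 = 14882 J.

W_total ≈ 14.9 kJ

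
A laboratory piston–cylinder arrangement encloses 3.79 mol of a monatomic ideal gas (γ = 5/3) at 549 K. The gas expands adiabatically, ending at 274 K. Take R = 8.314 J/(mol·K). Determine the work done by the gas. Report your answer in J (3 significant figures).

W ≈ 13000 J

Adiabatic ⇒ Q = 0, so W_by = −ΔU = nCᵥ(T₁ − T₂).
Cᵥ = 3R/2 = 12.47 J/(mol·K).
W = (3.79)(12.47)(549 − 274) = 12998 J.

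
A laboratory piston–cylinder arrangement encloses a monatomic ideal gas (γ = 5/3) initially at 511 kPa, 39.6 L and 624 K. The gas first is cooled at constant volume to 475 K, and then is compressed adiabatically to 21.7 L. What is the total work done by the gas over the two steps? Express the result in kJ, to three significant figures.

Step 1 (isochoric): W = 0 (constant volume).
After step 1: P = 389 kPa (V unchanged).
Step 2 (adiabatic): W = (P₁V₁ − P₂V₂)/(γ−1) = (15404 − 23003)/0.667 = -11399 J.
W_total = 0 − 11399 = -11399 J.

W_total ≈ -11.4 kJ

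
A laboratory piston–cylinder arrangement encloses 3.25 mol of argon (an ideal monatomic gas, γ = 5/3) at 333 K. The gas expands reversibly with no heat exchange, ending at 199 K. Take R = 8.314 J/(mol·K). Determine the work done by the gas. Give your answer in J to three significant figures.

Adiabatic ⇒ Q = 0, so W_by = −ΔU = nCᵥ(T₁ − T₂).
Cᵥ = 3R/2 = 12.47 J/(mol·K).
W = (3.25)(12.47)(333 − 199) = 5431 J.

W ≈ 5430 J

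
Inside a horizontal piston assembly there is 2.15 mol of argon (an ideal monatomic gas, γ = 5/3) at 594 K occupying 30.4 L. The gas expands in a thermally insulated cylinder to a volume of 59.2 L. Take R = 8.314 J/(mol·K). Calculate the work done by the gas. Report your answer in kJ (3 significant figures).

Adiabatic: TV^(γ−1) = const with γ = 5/3.
T₂ = T₁ (V₁/V₂)^(γ−1) = 594 × (30.4/59.2)^0.667 = 594 × 0.6413 = 380.9 K.
W_by = nCᵥ(T₁ − T₂) = (2.15)(12.47)(594 − 380.9) = 5714 J.

W ≈ 5.71 kJ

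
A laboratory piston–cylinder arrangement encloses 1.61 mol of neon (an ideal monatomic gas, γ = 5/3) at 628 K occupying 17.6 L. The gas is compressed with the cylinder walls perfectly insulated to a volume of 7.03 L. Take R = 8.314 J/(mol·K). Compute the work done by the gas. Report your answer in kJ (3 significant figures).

Adiabatic: TV^(γ−1) = const with γ = 5/3.
T₂ = T₁ (V₁/V₂)^(γ−1) = 628 × (17.6/7.03)^0.667 = 628 × 1.844 = 1158 K.
W_by = nCᵥ(T₁ − T₂) = (1.61)(12.47)(628 − 1158) = -10639 J.

W ≈ -10.6 kJ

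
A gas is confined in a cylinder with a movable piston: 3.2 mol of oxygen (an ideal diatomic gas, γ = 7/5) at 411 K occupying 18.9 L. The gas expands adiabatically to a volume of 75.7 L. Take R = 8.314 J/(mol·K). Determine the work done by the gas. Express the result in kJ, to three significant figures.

Adiabatic: TV^(γ−1) = const with γ = 7/5.
T₂ = T₁ (V₁/V₂)^(γ−1) = 411 × (18.9/75.7)^0.4 = 411 × 0.574 = 235.9 K.
W_by = nCᵥ(T₁ − T₂) = (3.2)(20.79)(411 − 235.9) = 11644 J.

W ≈ 11.6 kJ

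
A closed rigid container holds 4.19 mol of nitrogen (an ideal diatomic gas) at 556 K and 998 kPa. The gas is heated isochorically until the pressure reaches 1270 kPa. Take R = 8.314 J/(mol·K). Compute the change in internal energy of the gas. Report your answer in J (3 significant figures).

Constant volume ⇒ W = 0, so Q = ΔU = nCᵥΔT with Cᵥ = 5R/2 = 20.79 J/(mol·K).
At constant V, T₂/T₁ = P₂/P₁ ⇒ ΔT = T₁(P₂/P₁ − 1) = 556·(1270/998 − 1) = 151.5 K.
ΔU = (4.19)(20.79)(151.5) = 13197 J.

ΔU ≈ 13200 J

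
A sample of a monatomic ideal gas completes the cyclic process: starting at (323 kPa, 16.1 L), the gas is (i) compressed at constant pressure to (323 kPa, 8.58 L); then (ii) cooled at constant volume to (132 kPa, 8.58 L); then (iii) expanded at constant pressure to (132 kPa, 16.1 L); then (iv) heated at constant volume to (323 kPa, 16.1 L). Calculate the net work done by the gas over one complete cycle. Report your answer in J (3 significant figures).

Constant-volume legs do no work.
W(i) = (323)(8.58 − 16.1) = -2429 J; W(iii) = (132)(16.1 − 8.58) = 992.6 J.
W_net = -2429 + 992.6 = -1436 J (the counter-clockwise enclosed area).

W_net ≈ -1440 J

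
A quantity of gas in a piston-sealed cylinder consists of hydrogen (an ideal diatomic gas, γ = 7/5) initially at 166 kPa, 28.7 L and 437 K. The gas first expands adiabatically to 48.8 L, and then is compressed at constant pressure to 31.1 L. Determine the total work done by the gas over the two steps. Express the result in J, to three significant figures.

Step 1 (adiabatic): W = (P₁V₁ − P₂V₂)/(γ−1) = (4764 − 3853)/0.4 = 2279 J.
After step 1: P = 78.95 kPa, V = 48.8 L, T = 353.4 K.
Step 2 (isobaric): W = PΔV = (78.95 kPa)(31.1 − 48.8 L) = -1397 J.
W_total = 2279 − 1397 = 881.1 J.

W_total ≈ 881 J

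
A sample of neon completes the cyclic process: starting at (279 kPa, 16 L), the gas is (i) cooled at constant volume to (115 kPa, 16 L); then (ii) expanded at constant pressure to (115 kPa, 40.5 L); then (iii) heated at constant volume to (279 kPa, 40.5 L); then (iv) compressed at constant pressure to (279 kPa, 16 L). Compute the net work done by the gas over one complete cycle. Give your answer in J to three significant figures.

W_net ≈ -4020 J

Constant-volume legs do no work.
W(ii) = (115)(40.5 − 16) = 2818 J; W(iv) = (279)(16 − 40.5) = -6836 J.
W_net = 2818 − 6836 = -4018 J (the counter-clockwise enclosed area).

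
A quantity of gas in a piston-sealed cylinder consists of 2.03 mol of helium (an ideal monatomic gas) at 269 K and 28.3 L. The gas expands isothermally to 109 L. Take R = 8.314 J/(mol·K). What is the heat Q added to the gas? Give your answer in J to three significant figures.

Isothermal ⇒ ΔU = 0, so Q = W = nRT ln(V₂/V₁).
Q = (2.03)(8.314)(269) ln(109/28.3) = 4540 × 1.348 = 6122 J.

Q ≈ 6120 J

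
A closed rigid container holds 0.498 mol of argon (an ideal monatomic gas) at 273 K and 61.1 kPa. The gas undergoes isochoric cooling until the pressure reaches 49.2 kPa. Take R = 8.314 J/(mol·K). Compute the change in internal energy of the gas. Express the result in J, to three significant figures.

ΔU ≈ -330 J

Constant volume ⇒ W = 0, so Q = ΔU = nCᵥΔT with Cᵥ = 3R/2 = 12.47 J/(mol·K).
At constant V, T₂/T₁ = P₂/P₁ ⇒ ΔT = T₁(P₂/P₁ − 1) = 273·(49.2/61.1 − 1) = -53.17 K.
ΔU = (0.498)(12.47)(-53.17) = -330.2 J.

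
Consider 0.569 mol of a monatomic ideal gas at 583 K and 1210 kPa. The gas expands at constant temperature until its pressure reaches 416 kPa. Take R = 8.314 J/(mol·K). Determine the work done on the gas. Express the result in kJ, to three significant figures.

Isothermal process: W = nRT ln(V₂/V₁) = nRT ln(P₁/P₂).
W = (0.569)(8.314)(583) × ln(1210/416)
  = 2758 × ln(2.909) = 2758 × 1.068
W_by_gas = 2945 J; work on gas = −W_by = -2945 J.

W ≈ -2.94 kJ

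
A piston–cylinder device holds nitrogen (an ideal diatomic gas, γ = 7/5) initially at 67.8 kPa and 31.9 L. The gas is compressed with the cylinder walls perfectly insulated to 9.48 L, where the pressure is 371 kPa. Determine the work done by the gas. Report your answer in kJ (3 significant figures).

W ≈ -3.39 kJ

Adiabatic: W = (P₁V₁ − P₂V₂)/(γ − 1) with γ = 7/5.
P₁V₁ = 2163 J, P₂V₂ = 3517 J.
W = (2163 − 3517) / 0.4 = -3386 J.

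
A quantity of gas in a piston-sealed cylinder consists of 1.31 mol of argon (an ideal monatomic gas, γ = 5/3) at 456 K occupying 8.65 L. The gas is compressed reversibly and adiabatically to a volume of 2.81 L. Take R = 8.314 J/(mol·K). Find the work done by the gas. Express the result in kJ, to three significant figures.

Adiabatic: TV^(γ−1) = const with γ = 5/3.
T₂ = T₁ (V₁/V₂)^(γ−1) = 456 × (8.65/2.81)^0.667 = 456 × 2.116 = 964.9 K.
W_by = nCᵥ(T₁ − T₂) = (1.31)(12.47)(456 − 964.9) = -8315 J.

W ≈ -8.31 kJ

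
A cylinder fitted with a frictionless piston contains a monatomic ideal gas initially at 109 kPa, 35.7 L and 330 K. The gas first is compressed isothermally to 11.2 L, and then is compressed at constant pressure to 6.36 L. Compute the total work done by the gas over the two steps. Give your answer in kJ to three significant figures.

W_total ≈ -6.19 kJ

Step 1 (isothermal): W = P₁V₁ ln(V₂/V₁) = (3891) ln(11.2/35.7) = -4511 J.
After step 1: P = 347.4 kPa, V = 11.2 L, T = 330 K.
Step 2 (isobaric): W = PΔV = (347.4 kPa)(6.36 − 11.2 L) = -1682 J.
W_total = -4511 − 1682 = -6193 J.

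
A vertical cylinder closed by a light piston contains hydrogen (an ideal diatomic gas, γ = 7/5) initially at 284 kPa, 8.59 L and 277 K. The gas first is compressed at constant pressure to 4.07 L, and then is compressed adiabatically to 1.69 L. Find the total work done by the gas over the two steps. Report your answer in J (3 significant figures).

W_total ≈ -2500 J

Step 1 (isobaric): W = PΔV = (284 kPa)(4.07 − 8.59 L) = -1284 J.
After step 1: P = 284 kPa, V = 4.07 L, T = 131.2 K.
Step 2 (adiabatic): W = (P₁V₁ − P₂V₂)/(γ−1) = (1156 − 1643)/0.4 = -1217 J.
W_total = -1284 − 1217 = -2501 J.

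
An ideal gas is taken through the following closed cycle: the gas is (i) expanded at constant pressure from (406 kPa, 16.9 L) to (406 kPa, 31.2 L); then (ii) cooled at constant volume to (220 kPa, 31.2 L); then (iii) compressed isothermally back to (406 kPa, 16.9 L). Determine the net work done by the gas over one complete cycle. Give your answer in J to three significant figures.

Leg (i): W = PΔV = (406)(31.2 − 16.9) = 5806 J.
Leg (ii): W = 0.
Leg (iii): W = PᵢVᵢ ln(V_f/Vᵢ) = (6864) ln(16.9/31.2) = -4208 J.
W_net = 5806 − 4208 = 1597 J.

W_net ≈ 1600 J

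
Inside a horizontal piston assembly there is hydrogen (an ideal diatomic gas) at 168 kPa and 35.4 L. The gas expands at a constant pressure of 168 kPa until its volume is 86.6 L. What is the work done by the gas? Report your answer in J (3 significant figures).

Isobaric: W = P ΔV.
W = (168 kPa)(86.6 − 35.4 L) = (168)(51.2) = 8602 J.

W ≈ 8600 J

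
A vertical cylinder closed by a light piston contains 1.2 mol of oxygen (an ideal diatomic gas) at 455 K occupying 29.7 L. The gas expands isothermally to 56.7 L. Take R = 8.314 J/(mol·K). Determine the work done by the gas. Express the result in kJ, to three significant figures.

W ≈ 2.94 kJ

Isothermal: W = nRT ln(V₂/V₁).
W = (1.2)(8.314)(455) × ln(56.7/29.7)
  = 4539 × 0.6466
W_by_gas = 2935 J.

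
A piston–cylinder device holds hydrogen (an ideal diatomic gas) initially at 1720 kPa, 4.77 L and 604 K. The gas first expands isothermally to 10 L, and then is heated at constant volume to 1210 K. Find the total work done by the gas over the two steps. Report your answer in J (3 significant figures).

W_total ≈ 6070 J

Step 1 (isothermal): W = P₁V₁ ln(V₂/V₁) = (8204) ln(10/4.77) = 6073 J.
Step 2 (isochoric): W = 0 (constant volume).
W_total = 6073 + 0 = 6073 J.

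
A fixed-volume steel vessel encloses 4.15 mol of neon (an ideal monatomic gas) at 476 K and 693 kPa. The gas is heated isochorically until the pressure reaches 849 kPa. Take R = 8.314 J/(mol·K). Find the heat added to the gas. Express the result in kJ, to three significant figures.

Q ≈ 5.55 kJ

Constant volume ⇒ W = 0, so Q = ΔU = nCᵥΔT with Cᵥ = 3R/2 = 12.47 J/(mol·K).
At constant V, T₂/T₁ = P₂/P₁ ⇒ ΔT = T₁(P₂/P₁ − 1) = 476·(849/693 − 1) = 107.2 K.
ΔU = (4.15)(12.47)(107.2) = 5546 J.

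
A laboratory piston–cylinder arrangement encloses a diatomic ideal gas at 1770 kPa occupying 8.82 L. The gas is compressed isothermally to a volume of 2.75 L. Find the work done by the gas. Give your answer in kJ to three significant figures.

Isothermal: W = nRT ln(V₂/V₁) = P₁V₁ ln(V₂/V₁).
P₁V₁ = (1770 kPa)(8.82 L) = 15611 J.
W = 15611 × ln(2.75/8.82) = 15611 × -1.165
W_by_gas = -18194 J.

W ≈ -18.2 kJ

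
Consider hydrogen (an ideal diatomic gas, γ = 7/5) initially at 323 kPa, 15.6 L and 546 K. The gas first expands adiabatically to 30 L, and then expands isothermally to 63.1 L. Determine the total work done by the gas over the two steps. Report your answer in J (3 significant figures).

Step 1 (adiabatic): W = (P₁V₁ − P₂V₂)/(γ−1) = (5039 − 3879)/0.4 = 2899 J.
After step 1: P = 129.3 kPa, V = 30 L, T = 420.3 K.
Step 2 (isothermal): W = P₁V₁ ln(V₂/V₁) = (3879) ln(63.1/30) = 2884 J.
W_total = 2899 + 2884 = 5783 J.

W_total ≈ 5780 J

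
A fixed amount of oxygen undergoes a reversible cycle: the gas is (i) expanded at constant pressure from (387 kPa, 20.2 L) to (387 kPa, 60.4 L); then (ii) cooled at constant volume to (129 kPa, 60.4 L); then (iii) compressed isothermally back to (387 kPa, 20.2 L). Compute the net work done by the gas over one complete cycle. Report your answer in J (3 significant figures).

Leg (i): W = PΔV = (387)(60.4 − 20.2) = 15557 J.
Leg (ii): W = 0.
Leg (iii): W = PᵢVᵢ ln(V_f/Vᵢ) = (7792) ln(20.2/60.4) = -8534 J.
W_net = 15557 − 8534 = 7023 J.

W_net ≈ 7020 J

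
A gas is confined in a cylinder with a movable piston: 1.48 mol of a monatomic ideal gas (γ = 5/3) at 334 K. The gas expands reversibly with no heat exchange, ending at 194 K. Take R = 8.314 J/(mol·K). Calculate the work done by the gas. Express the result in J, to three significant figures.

W ≈ 2580 J

Adiabatic ⇒ Q = 0, so W_by = −ΔU = nCᵥ(T₁ − T₂).
Cᵥ = 3R/2 = 12.47 J/(mol·K).
W = (1.48)(12.47)(334 − 194) = 2584 J.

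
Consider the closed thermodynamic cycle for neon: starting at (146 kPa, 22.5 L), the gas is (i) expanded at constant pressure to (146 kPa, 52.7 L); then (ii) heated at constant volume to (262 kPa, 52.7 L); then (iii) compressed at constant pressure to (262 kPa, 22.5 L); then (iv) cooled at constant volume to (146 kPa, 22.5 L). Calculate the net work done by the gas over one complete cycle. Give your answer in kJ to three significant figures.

W_net ≈ -3.50 kJ

Constant-volume legs do no work.
W(i) = (146)(52.7 − 22.5) = 4409 J; W(iii) = (262)(22.5 − 52.7) = -7912 J.
W_net = 4409 − 7912 = -3503 J (the counter-clockwise enclosed area).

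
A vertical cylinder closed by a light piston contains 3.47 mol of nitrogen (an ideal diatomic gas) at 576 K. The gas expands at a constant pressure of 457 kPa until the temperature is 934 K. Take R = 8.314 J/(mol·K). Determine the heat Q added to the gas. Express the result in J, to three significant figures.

Isobaric: W = nRΔT = (3.47)(8.314)(358) = 10328 J.
ΔU = nCᵥΔT with Cᵥ = 5R/2: ΔU = (3.47)(20.79)(358) = 25820 J.
Q = ΔU + W = 25820 + 10328 = 36149 J.

Q ≈ 36100 J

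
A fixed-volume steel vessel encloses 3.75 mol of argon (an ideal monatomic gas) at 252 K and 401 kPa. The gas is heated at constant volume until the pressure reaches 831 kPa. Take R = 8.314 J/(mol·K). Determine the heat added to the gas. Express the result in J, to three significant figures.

Constant volume ⇒ W = 0, so Q = ΔU = nCᵥΔT with Cᵥ = 3R/2 = 12.47 J/(mol·K).
At constant V, T₂/T₁ = P₂/P₁ ⇒ ΔT = T₁(P₂/P₁ − 1) = 252·(831/401 − 1) = 270.2 K.
ΔU = (3.75)(12.47)(270.2) = 12637 J.

Q ≈ 12600 J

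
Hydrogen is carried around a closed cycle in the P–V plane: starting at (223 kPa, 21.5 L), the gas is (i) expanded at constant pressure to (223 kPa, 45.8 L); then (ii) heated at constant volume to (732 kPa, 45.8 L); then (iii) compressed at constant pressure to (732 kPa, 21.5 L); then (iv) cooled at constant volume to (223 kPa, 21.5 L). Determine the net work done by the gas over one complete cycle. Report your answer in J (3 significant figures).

W_net ≈ -12400 J

Constant-volume legs do no work.
W(i) = (223)(45.8 − 21.5) = 5419 J; W(iii) = (732)(21.5 − 45.8) = -17788 J.
W_net = 5419 − 17788 = -12369 J (the counter-clockwise enclosed area).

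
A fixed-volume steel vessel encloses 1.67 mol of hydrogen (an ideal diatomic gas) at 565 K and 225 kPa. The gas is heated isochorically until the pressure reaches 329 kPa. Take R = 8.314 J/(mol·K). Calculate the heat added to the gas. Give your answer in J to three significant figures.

Q ≈ 9060 J

Constant volume ⇒ W = 0, so Q = ΔU = nCᵥΔT with Cᵥ = 5R/2 = 20.79 J/(mol·K).
At constant V, T₂/T₁ = P₂/P₁ ⇒ ΔT = T₁(P₂/P₁ − 1) = 565·(329/225 − 1) = 261.2 K.
ΔU = (1.67)(20.79)(261.2) = 9065 J.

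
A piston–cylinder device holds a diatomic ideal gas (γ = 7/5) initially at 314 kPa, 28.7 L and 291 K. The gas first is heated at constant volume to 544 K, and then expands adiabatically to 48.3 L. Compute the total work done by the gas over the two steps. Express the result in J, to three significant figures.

W_total ≈ 7920 J

Step 1 (isochoric): W = 0 (constant volume).
After step 1: P = 587 kPa (V unchanged).
Step 2 (adiabatic): W = (P₁V₁ − P₂V₂)/(γ−1) = (16847 − 13680)/0.4 = 7917 J.
W_total = 0 + 7917 = 7917 J.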